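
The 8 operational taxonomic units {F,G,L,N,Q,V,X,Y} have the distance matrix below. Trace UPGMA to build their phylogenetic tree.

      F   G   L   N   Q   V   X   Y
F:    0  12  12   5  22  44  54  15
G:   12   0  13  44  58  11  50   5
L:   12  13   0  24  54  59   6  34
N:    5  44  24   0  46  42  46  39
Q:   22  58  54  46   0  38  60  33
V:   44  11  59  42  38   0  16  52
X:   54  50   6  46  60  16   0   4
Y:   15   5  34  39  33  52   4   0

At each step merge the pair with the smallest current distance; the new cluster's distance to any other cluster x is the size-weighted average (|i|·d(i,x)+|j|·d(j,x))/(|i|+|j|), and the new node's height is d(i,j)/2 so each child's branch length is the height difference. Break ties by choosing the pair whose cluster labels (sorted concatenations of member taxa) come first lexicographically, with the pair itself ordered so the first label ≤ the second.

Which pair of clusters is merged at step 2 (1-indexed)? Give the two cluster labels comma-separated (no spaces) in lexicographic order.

iteration 1: select X,Y (d=4); attach at lengths (2, 2); label the merged cluster XY
  updated: d(F,XY)=69/2, d(G,XY)=55/2, d(L,XY)=20, d(N,XY)=85/2, d(Q,XY)=93/2, d(V,XY)=34
iteration 2: select F,N (d=5); attach at lengths (5/2, 5/2); label the merged cluster FN
  updated: d(FN,G)=28, d(FN,L)=18, d(FN,Q)=34, d(FN,V)=43, d(FN,XY)=77/2
iteration 3: select G,V (d=11); attach at lengths (11/2, 11/2); label the merged cluster GV
  updated: d(FN,GV)=71/2, d(GV,L)=36, d(GV,Q)=48, d(GV,XY)=123/4
iteration 4: select FN,L (d=18); attach at lengths (13/2, 9); label the merged cluster FLN
  updated: d(FLN,GV)=107/3, d(FLN,Q)=122/3, d(FLN,XY)=97/3
iteration 5: select GV,XY (d=123/4); attach at lengths (79/8, 107/8); label the merged cluster GVXY
  updated: d(FLN,GVXY)=34, d(GVXY,Q)=189/4
iteration 6: select FLN,GVXY (d=34); attach at lengths (8, 13/8); label the merged cluster FGLNVXY
  updated: d(FGLNVXY,Q)=311/7
iteration 7: select FGLNVXY,Q (d=311/7); attach at lengths (73/14, 311/14); label the merged cluster FGLNQVXY
final tree: ((((F:5/2,N:5/2):13/2,L:9):8,((G:11/2,V:11/2):79/8,(X:2,Y:2):107/8):13/8):73/14,Q:311/14)
total length: 5365/56

F,N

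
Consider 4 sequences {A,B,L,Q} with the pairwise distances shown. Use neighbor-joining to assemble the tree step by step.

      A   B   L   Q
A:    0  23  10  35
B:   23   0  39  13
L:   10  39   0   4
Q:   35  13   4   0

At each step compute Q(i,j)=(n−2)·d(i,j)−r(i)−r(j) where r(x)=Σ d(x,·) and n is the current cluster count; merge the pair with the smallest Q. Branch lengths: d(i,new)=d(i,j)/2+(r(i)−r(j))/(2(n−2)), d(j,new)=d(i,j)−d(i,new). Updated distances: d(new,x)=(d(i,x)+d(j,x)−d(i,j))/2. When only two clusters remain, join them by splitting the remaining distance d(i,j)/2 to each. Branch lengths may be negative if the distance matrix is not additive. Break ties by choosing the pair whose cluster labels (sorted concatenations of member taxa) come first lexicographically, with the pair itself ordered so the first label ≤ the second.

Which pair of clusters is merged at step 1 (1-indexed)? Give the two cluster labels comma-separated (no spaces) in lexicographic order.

A,L

iteration 1: select A,L (d=10, Q=-101); attach at lengths (35/4, 5/4); label the merged cluster AL
  updated: d(AL,B)=26, d(AL,Q)=29/2
iteration 2: select AL,B (d=26, Q=-107/2); attach at lengths (55/4, 49/4); label the merged cluster ABL
  updated: d(ABL,Q)=3/4
iteration 3: select ABL,Q (d=3/4); attach at lengths (3/8, 3/8); label the merged cluster ABLQ
final tree: (((A:35/4,L:5/4):55/4,B:49/4):3/8,Q:3/8)
total length: 147/4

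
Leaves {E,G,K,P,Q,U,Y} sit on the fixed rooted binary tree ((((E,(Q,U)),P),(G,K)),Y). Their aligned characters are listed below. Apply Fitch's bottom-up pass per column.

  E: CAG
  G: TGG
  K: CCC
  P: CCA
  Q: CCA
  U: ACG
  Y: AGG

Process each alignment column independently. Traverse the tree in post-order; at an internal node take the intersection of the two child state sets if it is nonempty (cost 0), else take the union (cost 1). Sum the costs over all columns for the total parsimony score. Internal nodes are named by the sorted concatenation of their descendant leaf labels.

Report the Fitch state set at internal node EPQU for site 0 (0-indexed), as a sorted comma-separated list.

C

[col 0] QU: children Q:{C}, U:{A} ∪→ {A,C}; cost 1
[col 0] EQU: children E:{C}, QU:{A,C} ∩→ {C}; cost 0
[col 0] EPQU: children EQU:{C}, P:{C} ∩→ {C}; cost 0
[col 0] GK: children G:{T}, K:{C} ∪→ {C,T}; cost 1
[col 0] EGKPQU: children EPQU:{C}, GK:{C,T} ∩→ {C}; cost 0
[col 0] EGKPQUY: children EGKPQU:{C}, Y:{A} ∪→ {A,C}; cost 1
[col 1] QU: children Q:{C}, U:{C} ∩→ {C}; cost 0
[col 1] EQU: children E:{A}, QU:{C} ∪→ {A,C}; cost 1
[col 1] EPQU: children EQU:{A,C}, P:{C} ∩→ {C}; cost 0
[col 1] GK: children G:{G}, K:{C} ∪→ {C,G}; cost 1
[col 1] EGKPQU: children EPQU:{C}, GK:{C,G} ∩→ {C}; cost 0
[col 1] EGKPQUY: children EGKPQU:{C}, Y:{G} ∪→ {C,G}; cost 1
[col 2] QU: children Q:{A}, U:{G} ∪→ {A,G}; cost 1
[col 2] EQU: children E:{G}, QU:{A,G} ∩→ {G}; cost 0
[col 2] EPQU: children EQU:{G}, P:{A} ∪→ {A,G}; cost 1
[col 2] GK: children G:{G}, K:{C} ∪→ {C,G}; cost 1
[col 2] EGKPQU: children EPQU:{A,G}, GK:{C,G} ∩→ {G}; cost 0
[col 2] EGKPQUY: children EGKPQU:{G}, Y:{G} ∩→ {G}; cost 0
per-site changes: [3, 3, 3]; total = 9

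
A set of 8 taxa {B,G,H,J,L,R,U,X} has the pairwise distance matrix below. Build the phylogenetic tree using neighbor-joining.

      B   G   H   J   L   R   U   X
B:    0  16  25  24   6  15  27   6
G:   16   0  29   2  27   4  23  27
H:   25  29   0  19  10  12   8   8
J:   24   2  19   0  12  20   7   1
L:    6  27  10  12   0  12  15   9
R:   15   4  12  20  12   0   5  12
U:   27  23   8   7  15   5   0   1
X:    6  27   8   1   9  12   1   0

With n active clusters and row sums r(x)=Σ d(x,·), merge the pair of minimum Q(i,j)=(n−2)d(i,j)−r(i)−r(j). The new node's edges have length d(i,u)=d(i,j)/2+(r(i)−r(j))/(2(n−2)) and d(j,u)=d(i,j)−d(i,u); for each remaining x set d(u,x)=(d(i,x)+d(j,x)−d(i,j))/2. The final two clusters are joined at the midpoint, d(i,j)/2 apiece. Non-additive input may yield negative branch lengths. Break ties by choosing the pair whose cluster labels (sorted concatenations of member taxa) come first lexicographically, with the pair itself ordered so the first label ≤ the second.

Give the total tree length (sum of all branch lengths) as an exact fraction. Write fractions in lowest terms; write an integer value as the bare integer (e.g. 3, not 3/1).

2437/64

1. join G+J (d=2, Q=-201) ⇒ GJ; edges |G|=55/12, |J|=-31/12
  updated: d(B,GJ)=19, d(GJ,H)=23, d(GJ,L)=37/2, d(GJ,R)=11, d(GJ,U)=14, d(GJ,X)=13
2. join B+L (d=6, Q=-277/2) ⇒ BL; edges |B|=23/4, |L|=1/4
  updated: d(BL,GJ)=63/4, d(BL,H)=29/2, d(BL,R)=21/2, d(BL,U)=18, d(BL,X)=9/2
3. join BL+X (d=9/2, Q=-335/4) ⇒ BLX; edges |BL|=171/32, |X|=-27/32
  updated: d(BLX,GJ)=97/8, d(BLX,H)=9, d(BLX,R)=9, d(BLX,U)=29/4
4. join GJ+R (d=11, Q=-513/8) ⇒ GJR; edges |GJ|=449/48, |R|=79/48
  updated: d(BLX,GJR)=81/16, d(GJR,H)=12, d(GJR,U)=4
5. join BLX+H (d=9, Q=-517/16) ⇒ BHLX; edges |BLX|=165/64, |H|=411/64
  updated: d(BHLX,GJR)=129/32, d(BHLX,U)=25/8
6. join BHLX+GJR (d=129/32, Q=-357/32) ⇒ BGHJLRX; edges |BHLX|=101/64, |GJR|=157/64
  updated: d(BGHJLRX,U)=99/64
7. join BGHJLRX+U (d=99/64) ⇒ BGHJLRUX; edges |BGHJLRX|=99/128, |U|=99/128
final tree: (((((B:23/4,L:1/4):171/32,X:-27/32):165/64,H:411/64):101/64,((G:55/12,J:-31/12):449/48,R:79/48):157/64):99/128,U:99/128)
total length: 2437/64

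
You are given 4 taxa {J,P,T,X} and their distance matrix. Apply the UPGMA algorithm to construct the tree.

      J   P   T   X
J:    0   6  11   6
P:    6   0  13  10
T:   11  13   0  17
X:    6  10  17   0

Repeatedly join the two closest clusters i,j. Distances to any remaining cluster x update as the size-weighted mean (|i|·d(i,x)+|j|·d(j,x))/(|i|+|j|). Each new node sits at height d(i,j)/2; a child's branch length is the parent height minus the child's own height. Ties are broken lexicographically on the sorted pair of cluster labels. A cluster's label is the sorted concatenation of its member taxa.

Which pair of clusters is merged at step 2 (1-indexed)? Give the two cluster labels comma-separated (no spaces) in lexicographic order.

1. join J+P (d=6) ⇒ JP; edges |J|=3, |P|=3
  updated: d(JP,T)=12, d(JP,X)=8
2. join JP+X (d=8) ⇒ JPX; edges |JP|=1, |X|=4
  updated: d(JPX,T)=41/3
3. join JPX+T (d=41/3) ⇒ JPTX; edges |JPX|=17/6, |T|=41/6
final tree: (((J:3,P:3):1,X:4):17/6,T:41/6)
total length: 62/3

JP,X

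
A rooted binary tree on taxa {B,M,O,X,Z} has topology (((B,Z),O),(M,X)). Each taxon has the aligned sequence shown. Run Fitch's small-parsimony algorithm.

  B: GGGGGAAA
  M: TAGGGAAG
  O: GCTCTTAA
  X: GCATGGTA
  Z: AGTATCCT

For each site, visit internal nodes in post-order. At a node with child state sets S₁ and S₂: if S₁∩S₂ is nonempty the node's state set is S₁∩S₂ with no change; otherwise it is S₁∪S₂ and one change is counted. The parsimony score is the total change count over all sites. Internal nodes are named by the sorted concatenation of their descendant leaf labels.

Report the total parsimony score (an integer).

19

[col 0] BZ: children B:{G}, Z:{A} ∪→ {A,G}; cost 1
[col 0] BOZ: children BZ:{A,G}, O:{G} ∩→ {G}; cost 0
[col 0] MX: children M:{T}, X:{G} ∪→ {G,T}; cost 1
[col 0] BMOXZ: children BOZ:{G}, MX:{G,T} ∩→ {G}; cost 0
[col 1] BZ: children B:{G}, Z:{G} ∩→ {G}; cost 0
[col 1] BOZ: children BZ:{G}, O:{C} ∪→ {C,G}; cost 1
[col 1] MX: children M:{A}, X:{C} ∪→ {A,C}; cost 1
[col 1] BMOXZ: children BOZ:{C,G}, MX:{A,C} ∩→ {C}; cost 0
[col 2] BZ: children B:{G}, Z:{T} ∪→ {G,T}; cost 1
[col 2] BOZ: children BZ:{G,T}, O:{T} ∩→ {T}; cost 0
[col 2] MX: children M:{G}, X:{A} ∪→ {A,G}; cost 1
[col 2] BMOXZ: children BOZ:{T}, MX:{A,G} ∪→ {A,G,T}; cost 1
[col 3] BZ: children B:{G}, Z:{A} ∪→ {A,G}; cost 1
[col 3] BOZ: children BZ:{A,G}, O:{C} ∪→ {A,C,G}; cost 1
[col 3] MX: children M:{G}, X:{T} ∪→ {G,T}; cost 1
[col 3] BMOXZ: children BOZ:{A,C,G}, MX:{G,T} ∩→ {G}; cost 0
[col 4] BZ: children B:{G}, Z:{T} ∪→ {G,T}; cost 1
[col 4] BOZ: children BZ:{G,T}, O:{T} ∩→ {T}; cost 0
[col 4] MX: children M:{G}, X:{G} ∩→ {G}; cost 0
[col 4] BMOXZ: children BOZ:{T}, MX:{G} ∪→ {G,T}; cost 1
[col 5] BZ: children B:{A}, Z:{C} ∪→ {A,C}; cost 1
[col 5] BOZ: children BZ:{A,C}, O:{T} ∪→ {A,C,T}; cost 1
[col 5] MX: children M:{A}, X:{G} ∪→ {A,G}; cost 1
[col 5] BMOXZ: children BOZ:{A,C,T}, MX:{A,G} ∩→ {A}; cost 0
[col 6] BZ: children B:{A}, Z:{C} ∪→ {A,C}; cost 1
[col 6] BOZ: children BZ:{A,C}, O:{A} ∩→ {A}; cost 0
[col 6] MX: children M:{A}, X:{T} ∪→ {A,T}; cost 1
[col 6] BMOXZ: children BOZ:{A}, MX:{A,T} ∩→ {A}; cost 0
[col 7] BZ: children B:{A}, Z:{T} ∪→ {A,T}; cost 1
[col 7] BOZ: children BZ:{A,T}, O:{A} ∩→ {A}; cost 0
[col 7] MX: children M:{G}, X:{A} ∪→ {A,G}; cost 1
[col 7] BMOXZ: children BOZ:{A}, MX:{A,G} ∩→ {A}; cost 0
per-site changes: [2, 2, 3, 3, 2, 3, 2, 2]; total = 19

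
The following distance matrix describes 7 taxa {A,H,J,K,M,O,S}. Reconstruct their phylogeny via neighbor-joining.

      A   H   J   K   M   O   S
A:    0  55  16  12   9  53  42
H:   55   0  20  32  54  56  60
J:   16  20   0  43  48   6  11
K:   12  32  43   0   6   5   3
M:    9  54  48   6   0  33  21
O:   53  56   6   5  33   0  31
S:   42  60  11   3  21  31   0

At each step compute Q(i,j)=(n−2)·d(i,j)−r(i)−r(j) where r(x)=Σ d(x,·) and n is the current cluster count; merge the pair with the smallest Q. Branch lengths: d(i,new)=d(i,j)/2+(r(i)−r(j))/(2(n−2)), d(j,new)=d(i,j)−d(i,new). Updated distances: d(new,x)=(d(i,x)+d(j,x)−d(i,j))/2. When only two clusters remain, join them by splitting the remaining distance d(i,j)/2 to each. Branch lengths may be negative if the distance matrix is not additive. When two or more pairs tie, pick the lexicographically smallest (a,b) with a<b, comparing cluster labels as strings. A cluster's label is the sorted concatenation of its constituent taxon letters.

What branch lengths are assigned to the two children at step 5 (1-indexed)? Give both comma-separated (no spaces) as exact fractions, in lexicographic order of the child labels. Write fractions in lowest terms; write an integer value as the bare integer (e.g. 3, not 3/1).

115/32,275/32

1. join H+J (d=20, Q=-321) ⇒ HJ; edges |H|=233/10, |J|=-33/10
  updated: d(A,HJ)=51/2, d(HJ,K)=55/2, d(HJ,M)=41, d(HJ,O)=21, d(HJ,S)=51/2
2. join A+M (d=9, Q=-431/2) ⇒ AM; edges |A|=135/16, |M|=9/16
  updated: d(AM,HJ)=115/4, d(AM,K)=9/2, d(AM,O)=77/2, d(AM,S)=27
3. join HJ+O (d=21, Q=-541/4) ⇒ HJO; edges |HJ|=281/24, |O|=223/24
  updated: d(AM,HJO)=185/8, d(HJO,K)=23/4, d(HJO,S)=71/4
4. join AM+K (d=9/2, Q=-471/8) ⇒ AKM; edges |AM|=403/32, |K|=-259/32
  updated: d(AKM,HJO)=195/16, d(AKM,S)=51/4
5. join AKM+HJO (d=195/16, Q=-683/16) ⇒ AHJKMO; edges |AKM|=115/32, |HJO|=275/32
  updated: d(AHJKMO,S)=293/32
6. join AHJKMO+S (d=293/32) ⇒ AHJKMOS; edges |AHJKMO|=293/64, |S|=293/64
final tree: ((((A:135/16,M:9/16):403/32,K:-259/32):115/32,((H:233/10,J:-33/10):281/24,O:223/24):275/32):293/64,S:293/64)
total length: 2427/32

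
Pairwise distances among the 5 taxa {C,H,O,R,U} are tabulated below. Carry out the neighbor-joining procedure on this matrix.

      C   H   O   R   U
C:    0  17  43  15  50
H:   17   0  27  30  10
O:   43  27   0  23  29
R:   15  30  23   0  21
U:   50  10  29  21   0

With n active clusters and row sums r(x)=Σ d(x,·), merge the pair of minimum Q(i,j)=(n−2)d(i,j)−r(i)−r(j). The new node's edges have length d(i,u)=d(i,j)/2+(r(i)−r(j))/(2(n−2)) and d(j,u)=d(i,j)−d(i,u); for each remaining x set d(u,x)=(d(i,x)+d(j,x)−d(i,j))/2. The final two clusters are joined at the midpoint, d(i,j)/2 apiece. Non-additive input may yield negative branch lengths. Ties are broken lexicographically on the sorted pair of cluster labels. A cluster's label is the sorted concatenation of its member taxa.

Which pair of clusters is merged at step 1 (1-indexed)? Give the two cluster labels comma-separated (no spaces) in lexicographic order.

C,R

1. join C+R (d=15, Q=-169) ⇒ CR; edges |C|=27/2, |R|=3/2
  updated: d(CR,H)=16, d(CR,O)=51/2, d(CR,U)=28
2. join CR+O (d=51/2, Q=-100) ⇒ COR; edges |CR|=39/4, |O|=63/4
  updated: d(COR,H)=35/4, d(COR,U)=63/4
3. join COR+H (d=35/4, Q=-69/2) ⇒ CHOR; edges |COR|=29/4, |H|=3/2
  updated: d(CHOR,U)=17/2
4. join CHOR+U (d=17/2) ⇒ CHORU; edges |CHOR|=17/4, |U|=17/4
final tree: ((((C:27/2,R:3/2):39/4,O:63/4):29/4,H:3/2):17/4,U:17/4)
total length: 231/4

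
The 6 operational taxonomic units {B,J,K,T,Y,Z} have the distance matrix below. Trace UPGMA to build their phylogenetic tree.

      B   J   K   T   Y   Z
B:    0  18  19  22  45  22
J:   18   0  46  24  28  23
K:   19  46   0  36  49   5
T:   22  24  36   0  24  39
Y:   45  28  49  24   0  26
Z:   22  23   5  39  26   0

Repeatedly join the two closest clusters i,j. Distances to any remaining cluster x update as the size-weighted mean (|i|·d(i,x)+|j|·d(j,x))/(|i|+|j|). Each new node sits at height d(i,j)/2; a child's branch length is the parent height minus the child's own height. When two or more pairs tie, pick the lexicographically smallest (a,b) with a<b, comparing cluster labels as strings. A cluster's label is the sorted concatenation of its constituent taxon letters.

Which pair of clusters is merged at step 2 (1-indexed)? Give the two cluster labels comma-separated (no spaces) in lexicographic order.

1. join K+Z (d=5) ⇒ KZ; edges |K|=5/2, |Z|=5/2
  updated: d(B,KZ)=41/2, d(J,KZ)=69/2, d(KZ,T)=75/2, d(KZ,Y)=75/2
2. join B+J (d=18) ⇒ BJ; edges |B|=9, |J|=9
  updated: d(BJ,KZ)=55/2, d(BJ,T)=23, d(BJ,Y)=73/2
3. join BJ+T (d=23) ⇒ BJT; edges |BJ|=5/2, |T|=23/2
  updated: d(BJT,KZ)=185/6, d(BJT,Y)=97/3
4. join BJT+KZ (d=185/6) ⇒ BJKTZ; edges |BJT|=47/12, |KZ|=155/12
  updated: d(BJKTZ,Y)=172/5
5. join BJKTZ+Y (d=172/5) ⇒ BJKTYZ; edges |BJKTZ|=107/60, |Y|=86/5
final tree: ((((B:9,J:9):5/2,T:23/2):47/12,(K:5/2,Z:5/2):155/12):107/60,Y:86/5)
total length: 4369/60

B,J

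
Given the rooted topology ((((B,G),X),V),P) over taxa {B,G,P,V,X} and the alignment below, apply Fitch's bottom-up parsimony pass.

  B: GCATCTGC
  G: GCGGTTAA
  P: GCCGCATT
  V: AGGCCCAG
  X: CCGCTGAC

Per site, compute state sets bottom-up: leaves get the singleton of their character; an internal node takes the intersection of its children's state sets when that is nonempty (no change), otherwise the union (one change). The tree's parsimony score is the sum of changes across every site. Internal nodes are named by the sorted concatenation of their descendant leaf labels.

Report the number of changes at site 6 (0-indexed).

2

site 0, node BG: B={G} ∩ G={G} → {G} (+0)
site 0, node BGX: BG={G} ∪ X={C} → {C,G} (+1)
site 0, node BGVX: BGX={C,G} ∪ V={A} → {A,C,G} (+1)
site 0, node BGPVX: BGVX={A,C,G} ∩ P={G} → {G} (+0)
site 1, node BG: B={C} ∩ G={C} → {C} (+0)
site 1, node BGX: BG={C} ∩ X={C} → {C} (+0)
site 1, node BGVX: BGX={C} ∪ V={G} → {C,G} (+1)
site 1, node BGPVX: BGVX={C,G} ∩ P={C} → {C} (+0)
site 2, node BG: B={A} ∪ G={G} → {A,G} (+1)
site 2, node BGX: BG={A,G} ∩ X={G} → {G} (+0)
site 2, node BGVX: BGX={G} ∩ V={G} → {G} (+0)
site 2, node BGPVX: BGVX={G} ∪ P={C} → {C,G} (+1)
site 3, node BG: B={T} ∪ G={G} → {G,T} (+1)
site 3, node BGX: BG={G,T} ∪ X={C} → {C,G,T} (+1)
site 3, node BGVX: BGX={C,G,T} ∩ V={C} → {C} (+0)
site 3, node BGPVX: BGVX={C} ∪ P={G} → {C,G} (+1)
site 4, node BG: B={C} ∪ G={T} → {C,T} (+1)
site 4, node BGX: BG={C,T} ∩ X={T} → {T} (+0)
site 4, node BGVX: BGX={T} ∪ V={C} → {C,T} (+1)
site 4, node BGPVX: BGVX={C,T} ∩ P={C} → {C} (+0)
site 5, node BG: B={T} ∩ G={T} → {T} (+0)
site 5, node BGX: BG={T} ∪ X={G} → {G,T} (+1)
site 5, node BGVX: BGX={G,T} ∪ V={C} → {C,G,T} (+1)
site 5, node BGPVX: BGVX={C,G,T} ∪ P={A} → {A,C,G,T} (+1)
site 6, node BG: B={G} ∪ G={A} → {A,G} (+1)
site 6, node BGX: BG={A,G} ∩ X={A} → {A} (+0)
site 6, node BGVX: BGX={A} ∩ V={A} → {A} (+0)
site 6, node BGPVX: BGVX={A} ∪ P={T} → {A,T} (+1)
site 7, node BG: B={C} ∪ G={A} → {A,C} (+1)
site 7, node BGX: BG={A,C} ∩ X={C} → {C} (+0)
site 7, node BGVX: BGX={C} ∪ V={G} → {C,G} (+1)
site 7, node BGPVX: BGVX={C,G} ∪ P={T} → {C,G,T} (+1)
per-site changes: [2, 1, 2, 3, 2, 3, 2, 3]; total = 18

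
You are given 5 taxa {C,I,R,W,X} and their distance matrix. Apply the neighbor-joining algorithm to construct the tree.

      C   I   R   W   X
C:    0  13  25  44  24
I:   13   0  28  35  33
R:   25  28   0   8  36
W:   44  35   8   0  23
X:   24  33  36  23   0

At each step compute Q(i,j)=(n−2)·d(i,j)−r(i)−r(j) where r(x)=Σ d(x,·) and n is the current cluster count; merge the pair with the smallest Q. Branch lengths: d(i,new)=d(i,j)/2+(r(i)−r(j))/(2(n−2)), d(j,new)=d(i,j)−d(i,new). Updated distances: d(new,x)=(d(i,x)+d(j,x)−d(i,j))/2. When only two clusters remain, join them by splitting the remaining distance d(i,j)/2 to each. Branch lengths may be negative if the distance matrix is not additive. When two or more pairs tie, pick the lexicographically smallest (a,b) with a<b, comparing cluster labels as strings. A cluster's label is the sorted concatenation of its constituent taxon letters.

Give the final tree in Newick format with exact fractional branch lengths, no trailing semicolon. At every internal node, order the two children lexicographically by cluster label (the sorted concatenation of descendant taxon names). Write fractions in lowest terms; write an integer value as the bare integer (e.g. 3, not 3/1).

step 1: merge (R,W) at d=8, Q=-183; branch lengths R→11/6, W→37/6; new cluster RW
  updated: d(C,RW)=61/2, d(I,RW)=55/2, d(RW,X)=51/2
step 2: merge (C,I) at d=13, Q=-115; branch lengths C→5, I→8; new cluster CI
  updated: d(CI,RW)=45/2, d(CI,X)=22
step 3: merge (CI,RW) at d=45/2, Q=-70; branch lengths CI→19/2, RW→13; new cluster CIRW
  updated: d(CIRW,X)=25/2
step 4: merge (CIRW,X) at d=25/2; branch lengths CIRW→25/4, X→25/4; new cluster CIRWX
final tree: (((C:5,I:8):19/2,(R:11/6,W:37/6):13):25/4,X:25/4)
total length: 56

(((C:5,I:8):19/2,(R:11/6,W:37/6):13):25/4,X:25/4)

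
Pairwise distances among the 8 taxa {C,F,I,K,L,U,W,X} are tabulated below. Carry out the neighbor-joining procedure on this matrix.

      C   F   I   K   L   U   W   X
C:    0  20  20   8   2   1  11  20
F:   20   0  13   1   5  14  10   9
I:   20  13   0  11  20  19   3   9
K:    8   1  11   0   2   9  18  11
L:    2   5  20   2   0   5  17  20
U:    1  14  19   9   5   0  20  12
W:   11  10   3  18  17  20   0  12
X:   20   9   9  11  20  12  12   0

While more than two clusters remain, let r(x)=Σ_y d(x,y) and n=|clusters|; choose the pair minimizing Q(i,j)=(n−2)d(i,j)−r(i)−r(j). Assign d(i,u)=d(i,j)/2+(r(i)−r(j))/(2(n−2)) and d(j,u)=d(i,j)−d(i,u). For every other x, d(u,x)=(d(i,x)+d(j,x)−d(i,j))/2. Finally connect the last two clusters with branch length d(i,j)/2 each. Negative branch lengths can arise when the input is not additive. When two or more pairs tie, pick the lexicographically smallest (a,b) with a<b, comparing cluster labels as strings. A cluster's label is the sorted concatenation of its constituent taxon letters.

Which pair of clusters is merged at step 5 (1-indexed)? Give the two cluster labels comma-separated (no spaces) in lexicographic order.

CLU,K

iteration 1: select I,W (d=3, Q=-168); attach at lengths (11/6, 7/6); label the merged cluster IW
  updated: d(C,IW)=14, d(F,IW)=10, d(IW,K)=13, d(IW,L)=17, d(IW,U)=18, d(IW,X)=9
iteration 2: select C,U (d=1, Q=-119); attach at lengths (11/10, -1/10); label the merged cluster CU
  updated: d(CU,F)=33/2, d(CU,IW)=31/2, d(CU,K)=8, d(CU,L)=3, d(CU,X)=31/2
iteration 3: select CU,L (d=3, Q=-187/2); attach at lengths (47/16, 1/16); label the merged cluster CLU
  updated: d(CLU,F)=37/4, d(CLU,IW)=59/4, d(CLU,K)=7/2, d(CLU,X)=65/4
iteration 4: select IW,X (d=9, Q=-65); attach at lengths (19/4, 17/4); label the merged cluster IWX
  updated: d(CLU,IWX)=11, d(F,IWX)=5, d(IWX,K)=15/2
iteration 5: select CLU,K (d=7/2, Q=-115/4); attach at lengths (75/16, -19/16); label the merged cluster CKLU
  updated: d(CKLU,F)=27/8, d(CKLU,IWX)=15/2
iteration 6: select CKLU,F (d=27/8, Q=-127/8); attach at lengths (47/16, 7/16); label the merged cluster CFKLU
  updated: d(CFKLU,IWX)=73/16
iteration 7: select CFKLU,IWX (d=73/16); attach at lengths (73/32, 73/32); label the merged cluster CFIKLUWX
final tree: (((((C:11/10,U:-1/10):47/16,L:1/16):75/16,K:-19/16):47/16,F:7/16):73/32,((I:11/6,W:7/6):19/4,X:17/4):73/32)
total length: 439/16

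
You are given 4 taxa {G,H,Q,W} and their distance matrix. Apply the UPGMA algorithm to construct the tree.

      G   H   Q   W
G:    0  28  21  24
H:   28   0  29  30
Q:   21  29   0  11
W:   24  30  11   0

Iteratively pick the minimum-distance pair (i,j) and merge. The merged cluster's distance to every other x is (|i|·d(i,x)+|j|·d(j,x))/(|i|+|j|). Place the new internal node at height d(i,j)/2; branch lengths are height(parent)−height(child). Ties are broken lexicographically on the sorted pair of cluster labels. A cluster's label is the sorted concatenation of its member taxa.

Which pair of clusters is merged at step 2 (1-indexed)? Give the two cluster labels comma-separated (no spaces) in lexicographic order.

step 1: merge (Q,W) at d=11; branch lengths Q→11/2, W→11/2; new cluster QW
  updated: d(G,QW)=45/2, d(H,QW)=59/2
step 2: merge (G,QW) at d=45/2; branch lengths G→45/4, QW→23/4; new cluster GQW
  updated: d(GQW,H)=29
step 3: merge (GQW,H) at d=29; branch lengths GQW→13/4, H→29/2; new cluster GHQW
final tree: ((G:45/4,(Q:11/2,W:11/2):23/4):13/4,H:29/2)
total length: 183/4

G,QW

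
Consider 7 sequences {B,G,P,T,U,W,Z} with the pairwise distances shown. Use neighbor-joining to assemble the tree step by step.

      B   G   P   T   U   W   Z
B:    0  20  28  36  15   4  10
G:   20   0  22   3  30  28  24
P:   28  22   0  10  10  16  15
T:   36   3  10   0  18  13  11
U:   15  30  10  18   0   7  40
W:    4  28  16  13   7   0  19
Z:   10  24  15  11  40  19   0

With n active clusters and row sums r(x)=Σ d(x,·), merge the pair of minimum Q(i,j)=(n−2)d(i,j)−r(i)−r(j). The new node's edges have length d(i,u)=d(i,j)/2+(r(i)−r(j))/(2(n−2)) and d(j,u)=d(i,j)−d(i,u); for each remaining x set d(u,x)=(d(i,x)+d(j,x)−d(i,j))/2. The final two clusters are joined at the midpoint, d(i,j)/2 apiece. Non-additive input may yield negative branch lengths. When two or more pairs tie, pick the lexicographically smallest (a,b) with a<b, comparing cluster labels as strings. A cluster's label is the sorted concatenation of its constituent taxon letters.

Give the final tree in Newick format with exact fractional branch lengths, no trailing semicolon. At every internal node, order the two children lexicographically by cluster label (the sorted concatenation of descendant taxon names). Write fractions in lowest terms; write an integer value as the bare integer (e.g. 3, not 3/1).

(((((B:47/16,Z:113/16):131/24,W:25/24):65/16,(G:51/10,T:-21/10):165/16):51/16,P:27/8):53/16,U:53/16)

iteration 1: select G,T (d=3, Q=-203); attach at lengths (51/10, -21/10); label the merged cluster GT
  updated: d(B,GT)=53/2, d(GT,P)=29/2, d(GT,U)=45/2, d(GT,W)=19, d(GT,Z)=16
iteration 2: select B,Z (d=10, Q=-287/2); attach at lengths (47/16, 113/16); label the merged cluster BZ
  updated: d(BZ,GT)=65/4, d(BZ,P)=33/2, d(BZ,U)=45/2, d(BZ,W)=13/2
iteration 3: select BZ,W (d=13/2, Q=-363/4); attach at lengths (131/24, 25/24); label the merged cluster BWZ
  updated: d(BWZ,GT)=115/8, d(BWZ,P)=13, d(BWZ,U)=23/2
iteration 4: select BWZ,GT (d=115/8, Q=-123/2); attach at lengths (65/16, 165/16); label the merged cluster BGTWZ
  updated: d(BGTWZ,P)=105/16, d(BGTWZ,U)=157/16
iteration 5: select BGTWZ,P (d=105/16, Q=-211/8); attach at lengths (51/16, 27/8); label the merged cluster BGPTWZ
  updated: d(BGPTWZ,U)=53/8
iteration 6: select BGPTWZ,U (d=53/8); attach at lengths (53/16, 53/16); label the merged cluster BGPTUWZ
final tree: (((((B:47/16,Z:113/16):131/24,W:25/24):65/16,(G:51/10,T:-21/10):165/16):51/16,P:27/8):53/16,U:53/16)
total length: 753/16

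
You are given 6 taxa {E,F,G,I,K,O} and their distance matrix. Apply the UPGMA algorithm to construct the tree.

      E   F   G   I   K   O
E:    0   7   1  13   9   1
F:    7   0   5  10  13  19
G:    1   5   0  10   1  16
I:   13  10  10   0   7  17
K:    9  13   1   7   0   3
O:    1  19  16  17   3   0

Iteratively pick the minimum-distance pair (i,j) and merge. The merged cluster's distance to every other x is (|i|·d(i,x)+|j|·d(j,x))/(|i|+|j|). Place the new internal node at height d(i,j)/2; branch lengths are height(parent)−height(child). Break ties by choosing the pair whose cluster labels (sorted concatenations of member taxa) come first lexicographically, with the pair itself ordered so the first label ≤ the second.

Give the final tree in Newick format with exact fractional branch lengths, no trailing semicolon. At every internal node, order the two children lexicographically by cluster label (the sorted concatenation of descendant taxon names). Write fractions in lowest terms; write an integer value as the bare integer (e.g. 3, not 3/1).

((((E:1/2,G:1/2):5/2,F:3):23/12,(K:3/2,O:3/2):41/12):47/60,I:57/10)

step 1: merge (E,G) at d=1; branch lengths E→1/2, G→1/2; new cluster EG
  updated: d(EG,F)=6, d(EG,I)=23/2, d(EG,K)=5, d(EG,O)=17/2
step 2: merge (K,O) at d=3; branch lengths K→3/2, O→3/2; new cluster KO
  updated: d(EG,KO)=27/4, d(F,KO)=16, d(I,KO)=12
step 3: merge (EG,F) at d=6; branch lengths EG→5/2, F→3; new cluster EFG
  updated: d(EFG,I)=11, d(EFG,KO)=59/6
step 4: merge (EFG,KO) at d=59/6; branch lengths EFG→23/12, KO→41/12; new cluster EFGKO
  updated: d(EFGKO,I)=57/5
step 5: merge (EFGKO,I) at d=57/5; branch lengths EFGKO→47/60, I→57/10; new cluster EFGIKO
final tree: ((((E:1/2,G:1/2):5/2,F:3):23/12,(K:3/2,O:3/2):41/12):47/60,I:57/10)
total length: 1279/60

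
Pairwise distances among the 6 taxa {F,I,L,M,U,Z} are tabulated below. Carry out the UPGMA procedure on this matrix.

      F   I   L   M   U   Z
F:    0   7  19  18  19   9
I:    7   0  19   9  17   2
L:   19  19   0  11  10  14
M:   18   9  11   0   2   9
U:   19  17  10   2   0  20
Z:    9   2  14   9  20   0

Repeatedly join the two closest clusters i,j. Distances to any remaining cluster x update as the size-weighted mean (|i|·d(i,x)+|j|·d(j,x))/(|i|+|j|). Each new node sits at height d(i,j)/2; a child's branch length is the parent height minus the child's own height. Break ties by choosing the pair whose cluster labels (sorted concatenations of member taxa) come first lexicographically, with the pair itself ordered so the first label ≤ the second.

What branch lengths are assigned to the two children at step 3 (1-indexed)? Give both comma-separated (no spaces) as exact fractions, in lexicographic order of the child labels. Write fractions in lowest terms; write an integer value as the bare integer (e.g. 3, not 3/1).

4,3

1. join I+Z (d=2) ⇒ IZ; edges |I|=1, |Z|=1
  updated: d(F,IZ)=8, d(IZ,L)=33/2, d(IZ,M)=9, d(IZ,U)=37/2
2. join M+U (d=2) ⇒ MU; edges |M|=1, |U|=1
  updated: d(F,MU)=37/2, d(IZ,MU)=55/4, d(L,MU)=21/2
3. join F+IZ (d=8) ⇒ FIZ; edges |F|=4, |IZ|=3
  updated: d(FIZ,L)=52/3, d(FIZ,MU)=46/3
4. join L+MU (d=21/2) ⇒ LMU; edges |L|=21/4, |MU|=17/4
  updated: d(FIZ,LMU)=16
5. join FIZ+LMU (d=16) ⇒ FILMUZ; edges |FIZ|=4, |LMU|=11/4
final tree: ((F:4,(I:1,Z:1):3):4,(L:21/4,(M:1,U:1):17/4):11/4)
total length: 109/4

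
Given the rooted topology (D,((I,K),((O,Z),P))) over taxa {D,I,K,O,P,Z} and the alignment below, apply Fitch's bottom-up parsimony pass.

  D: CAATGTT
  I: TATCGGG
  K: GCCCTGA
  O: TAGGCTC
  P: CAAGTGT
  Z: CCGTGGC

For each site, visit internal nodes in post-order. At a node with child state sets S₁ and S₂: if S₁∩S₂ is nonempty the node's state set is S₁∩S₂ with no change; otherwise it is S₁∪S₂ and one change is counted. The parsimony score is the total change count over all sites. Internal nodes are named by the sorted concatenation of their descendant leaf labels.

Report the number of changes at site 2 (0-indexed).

[col 0] IK: children I:{T}, K:{G} ∪→ {G,T}; cost 1
[col 0] OZ: children O:{T}, Z:{C} ∪→ {C,T}; cost 1
[col 0] OPZ: children OZ:{C,T}, P:{C} ∩→ {C}; cost 0
[col 0] IKOPZ: children IK:{G,T}, OPZ:{C} ∪→ {C,G,T}; cost 1
[col 0] DIKOPZ: children D:{C}, IKOPZ:{C,G,T} ∩→ {C}; cost 0
[col 1] IK: children I:{A}, K:{C} ∪→ {A,C}; cost 1
[col 1] OZ: children O:{A}, Z:{C} ∪→ {A,C}; cost 1
[col 1] OPZ: children OZ:{A,C}, P:{A} ∩→ {A}; cost 0
[col 1] IKOPZ: children IK:{A,C}, OPZ:{A} ∩→ {A}; cost 0
[col 1] DIKOPZ: children D:{A}, IKOPZ:{A} ∩→ {A}; cost 0
[col 2] IK: children I:{T}, K:{C} ∪→ {C,T}; cost 1
[col 2] OZ: children O:{G}, Z:{G} ∩→ {G}; cost 0
[col 2] OPZ: children OZ:{G}, P:{A} ∪→ {A,G}; cost 1
[col 2] IKOPZ: children IK:{C,T}, OPZ:{A,G} ∪→ {A,C,G,T}; cost 1
[col 2] DIKOPZ: children D:{A}, IKOPZ:{A,C,G,T} ∩→ {A}; cost 0
[col 3] IK: children I:{C}, K:{C} ∩→ {C}; cost 0
[col 3] OZ: children O:{G}, Z:{T} ∪→ {G,T}; cost 1
[col 3] OPZ: children OZ:{G,T}, P:{G} ∩→ {G}; cost 0
[col 3] IKOPZ: children IK:{C}, OPZ:{G} ∪→ {C,G}; cost 1
[col 3] DIKOPZ: children D:{T}, IKOPZ:{C,G} ∪→ {C,G,T}; cost 1
[col 4] IK: children I:{G}, K:{T} ∪→ {G,T}; cost 1
[col 4] OZ: children O:{C}, Z:{G} ∪→ {C,G}; cost 1
[col 4] OPZ: children OZ:{C,G}, P:{T} ∪→ {C,G,T}; cost 1
[col 4] IKOPZ: children IK:{G,T}, OPZ:{C,G,T} ∩→ {G,T}; cost 0
[col 4] DIKOPZ: children D:{G}, IKOPZ:{G,T} ∩→ {G}; cost 0
[col 5] IK: children I:{G}, K:{G} ∩→ {G}; cost 0
[col 5] OZ: children O:{T}, Z:{G} ∪→ {G,T}; cost 1
[col 5] OPZ: children OZ:{G,T}, P:{G} ∩→ {G}; cost 0
[col 5] IKOPZ: children IK:{G}, OPZ:{G} ∩→ {G}; cost 0
[col 5] DIKOPZ: children D:{T}, IKOPZ:{G} ∪→ {G,T}; cost 1
[col 6] IK: children I:{G}, K:{A} ∪→ {A,G}; cost 1
[col 6] OZ: children O:{C}, Z:{C} ∩→ {C}; cost 0
[col 6] OPZ: children OZ:{C}, P:{T} ∪→ {C,T}; cost 1
[col 6] IKOPZ: children IK:{A,G}, OPZ:{C,T} ∪→ {A,C,G,T}; cost 1
[col 6] DIKOPZ: children D:{T}, IKOPZ:{A,C,G,T} ∩→ {T}; cost 0
per-site changes: [3, 2, 3, 3, 3, 2, 3]; total = 19

3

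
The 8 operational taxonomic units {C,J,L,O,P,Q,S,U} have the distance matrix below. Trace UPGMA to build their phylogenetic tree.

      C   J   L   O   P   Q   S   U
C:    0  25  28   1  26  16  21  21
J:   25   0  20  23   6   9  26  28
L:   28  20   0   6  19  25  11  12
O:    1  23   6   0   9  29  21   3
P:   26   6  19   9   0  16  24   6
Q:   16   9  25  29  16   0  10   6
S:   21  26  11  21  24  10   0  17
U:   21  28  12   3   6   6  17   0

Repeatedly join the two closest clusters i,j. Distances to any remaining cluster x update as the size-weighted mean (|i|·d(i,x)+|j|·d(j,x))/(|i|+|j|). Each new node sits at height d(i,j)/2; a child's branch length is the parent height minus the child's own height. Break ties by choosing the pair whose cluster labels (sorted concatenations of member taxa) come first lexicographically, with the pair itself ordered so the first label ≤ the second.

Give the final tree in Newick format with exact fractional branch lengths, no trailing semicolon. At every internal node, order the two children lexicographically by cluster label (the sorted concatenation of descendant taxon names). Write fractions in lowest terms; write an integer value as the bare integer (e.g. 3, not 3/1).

(((C:1/2,O:1/2):9,((J:3,P:3):35/8,(Q:3,U:3):35/8):17/8):1/24,(L:11/2,S:11/2):97/24)

1. join C+O (d=1) ⇒ CO; edges |C|=1/2, |O|=1/2
  updated: d(CO,J)=24, d(CO,L)=17, d(CO,P)=35/2, d(CO,Q)=45/2, d(CO,S)=21, d(CO,U)=12
2. join J+P (d=6) ⇒ JP; edges |J|=3, |P|=3
  updated: d(CO,JP)=83/4, d(JP,L)=39/2, d(JP,Q)=25/2, d(JP,S)=25, d(JP,U)=17
3. join Q+U (d=6) ⇒ QU; edges |Q|=3, |U|=3
  updated: d(CO,QU)=69/4, d(JP,QU)=59/4, d(L,QU)=37/2, d(QU,S)=27/2
4. join L+S (d=11) ⇒ LS; edges |L|=11/2, |S|=11/2
  updated: d(CO,LS)=19, d(JP,LS)=89/4, d(LS,QU)=16
5. join JP+QU (d=59/4) ⇒ JPQU; edges |JP|=35/8, |QU|=35/8
  updated: d(CO,JPQU)=19, d(JPQU,LS)=153/8
6. join CO+JPQU (d=19) ⇒ CJOPQU; edges |CO|=9, |JPQU|=17/8
  updated: d(CJOPQU,LS)=229/12
7. join CJOPQU+LS (d=229/12) ⇒ CJLOPQSU; edges |CJOPQU|=1/24, |LS|=97/24
final tree: (((C:1/2,O:1/2):9,((J:3,P:3):35/8,(Q:3,U:3):35/8):17/8):1/24,(L:11/2,S:11/2):97/24)
total length: 1151/24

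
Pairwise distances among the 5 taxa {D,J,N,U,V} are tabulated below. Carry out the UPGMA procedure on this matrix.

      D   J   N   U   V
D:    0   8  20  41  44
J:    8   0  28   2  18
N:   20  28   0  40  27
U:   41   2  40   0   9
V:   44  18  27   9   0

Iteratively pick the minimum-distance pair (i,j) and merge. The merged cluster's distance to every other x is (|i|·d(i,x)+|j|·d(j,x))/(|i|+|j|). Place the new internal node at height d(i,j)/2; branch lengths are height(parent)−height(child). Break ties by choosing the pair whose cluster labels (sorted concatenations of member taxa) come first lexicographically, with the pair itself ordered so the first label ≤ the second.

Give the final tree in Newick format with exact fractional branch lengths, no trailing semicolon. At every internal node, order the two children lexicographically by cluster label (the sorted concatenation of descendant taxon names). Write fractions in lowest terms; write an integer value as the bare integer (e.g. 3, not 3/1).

iteration 1: select J,U (d=2); attach at lengths (1, 1); label the merged cluster JU
  updated: d(D,JU)=49/2, d(JU,N)=34, d(JU,V)=27/2
iteration 2: select JU,V (d=27/2); attach at lengths (23/4, 27/4); label the merged cluster JUV
  updated: d(D,JUV)=31, d(JUV,N)=95/3
iteration 3: select D,N (d=20); attach at lengths (10, 10); label the merged cluster DN
  updated: d(DN,JUV)=94/3
iteration 4: select DN,JUV (d=94/3); attach at lengths (17/3, 107/12); label the merged cluster DJNUV
final tree: ((D:10,N:10):17/3,((J:1,U:1):23/4,V:27/4):107/12)
total length: 589/12

((D:10,N:10):17/3,((J:1,U:1):23/4,V:27/4):107/12)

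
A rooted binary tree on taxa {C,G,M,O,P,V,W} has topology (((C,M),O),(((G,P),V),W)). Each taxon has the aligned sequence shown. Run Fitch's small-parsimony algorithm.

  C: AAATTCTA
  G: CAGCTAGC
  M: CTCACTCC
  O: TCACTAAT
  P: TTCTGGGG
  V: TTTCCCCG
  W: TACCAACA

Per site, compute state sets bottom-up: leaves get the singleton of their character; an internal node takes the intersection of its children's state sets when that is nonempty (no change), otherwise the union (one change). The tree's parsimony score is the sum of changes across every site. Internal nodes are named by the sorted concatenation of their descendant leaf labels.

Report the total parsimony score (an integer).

site 0, node CM: C={A} ∪ M={C} → {A,C} (+1)
site 0, node CMO: CM={A,C} ∪ O={T} → {A,C,T} (+1)
site 0, node GP: G={C} ∪ P={T} → {C,T} (+1)
site 0, node GPV: GP={C,T} ∩ V={T} → {T} (+0)
site 0, node GPVW: GPV={T} ∩ W={T} → {T} (+0)
site 0, node CGMOPVW: CMO={A,C,T} ∩ GPVW={T} → {T} (+0)
site 1, node CM: C={A} ∪ M={T} → {A,T} (+1)
site 1, node CMO: CM={A,T} ∪ O={C} → {A,C,T} (+1)
site 1, node GP: G={A} ∪ P={T} → {A,T} (+1)
site 1, node GPV: GP={A,T} ∩ V={T} → {T} (+0)
site 1, node GPVW: GPV={T} ∪ W={A} → {A,T} (+1)
site 1, node CGMOPVW: CMO={A,C,T} ∩ GPVW={A,T} → {A,T} (+0)
site 2, node CM: C={A} ∪ M={C} → {A,C} (+1)
site 2, node CMO: CM={A,C} ∩ O={A} → {A} (+0)
site 2, node GP: G={G} ∪ P={C} → {C,G} (+1)
site 2, node GPV: GP={C,G} ∪ V={T} → {C,G,T} (+1)
site 2, node GPVW: GPV={C,G,T} ∩ W={C} → {C} (+0)
site 2, node CGMOPVW: CMO={A} ∪ GPVW={C} → {A,C} (+1)
site 3, node CM: C={T} ∪ M={A} → {A,T} (+1)
site 3, node CMO: CM={A,T} ∪ O={C} → {A,C,T} (+1)
site 3, node GP: G={C} ∪ P={T} → {C,T} (+1)
site 3, node GPV: GP={C,T} ∩ V={C} → {C} (+0)
site 3, node GPVW: GPV={C} ∩ W={C} → {C} (+0)
site 3, node CGMOPVW: CMO={A,C,T} ∩ GPVW={C} → {C} (+0)
site 4, node CM: C={T} ∪ M={C} → {C,T} (+1)
site 4, node CMO: CM={C,T} ∩ O={T} → {T} (+0)
site 4, node GP: G={T} ∪ P={G} → {G,T} (+1)
site 4, node GPV: GP={G,T} ∪ V={C} → {C,G,T} (+1)
site 4, node GPVW: GPV={C,G,T} ∪ W={A} → {A,C,G,T} (+1)
site 4, node CGMOPVW: CMO={T} ∩ GPVW={A,C,G,T} → {T} (+0)
site 5, node CM: C={C} ∪ M={T} → {C,T} (+1)
site 5, node CMO: CM={C,T} ∪ O={A} → {A,C,T} (+1)
site 5, node GP: G={A} ∪ P={G} → {A,G} (+1)
site 5, node GPV: GP={A,G} ∪ V={C} → {A,C,G} (+1)
site 5, node GPVW: GPV={A,C,G} ∩ W={A} → {A} (+0)
site 5, node CGMOPVW: CMO={A,C,T} ∩ GPVW={A} → {A} (+0)
site 6, node CM: C={T} ∪ M={C} → {C,T} (+1)
site 6, node CMO: CM={C,T} ∪ O={A} → {A,C,T} (+1)
site 6, node GP: G={G} ∩ P={G} → {G} (+0)
site 6, node GPV: GP={G} ∪ V={C} → {C,G} (+1)
site 6, node GPVW: GPV={C,G} ∩ W={C} → {C} (+0)
site 6, node CGMOPVW: CMO={A,C,T} ∩ GPVW={C} → {C} (+0)
site 7, node CM: C={A} ∪ M={C} → {A,C} (+1)
site 7, node CMO: CM={A,C} ∪ O={T} → {A,C,T} (+1)
site 7, node GP: G={C} ∪ P={G} → {C,G} (+1)
site 7, node GPV: GP={C,G} ∩ V={G} → {G} (+0)
site 7, node GPVW: GPV={G} ∪ W={A} → {A,G} (+1)
site 7, node CGMOPVW: CMO={A,C,T} ∩ GPVW={A,G} → {A} (+0)
per-site changes: [3, 4, 4, 3, 4, 4, 3, 4]; total = 29

29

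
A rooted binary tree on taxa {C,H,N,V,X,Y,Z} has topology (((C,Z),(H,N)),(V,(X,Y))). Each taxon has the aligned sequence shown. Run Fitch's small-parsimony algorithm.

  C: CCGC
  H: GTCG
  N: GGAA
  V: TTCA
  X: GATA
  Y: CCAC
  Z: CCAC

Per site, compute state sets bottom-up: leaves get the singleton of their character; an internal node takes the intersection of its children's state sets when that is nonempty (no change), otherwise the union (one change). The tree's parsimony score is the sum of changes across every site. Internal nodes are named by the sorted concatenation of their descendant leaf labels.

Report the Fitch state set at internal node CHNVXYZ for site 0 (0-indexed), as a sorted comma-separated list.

site 0, node CZ: C={C} ∩ Z={C} → {C} (+0)
site 0, node HN: H={G} ∩ N={G} → {G} (+0)
site 0, node CHNZ: CZ={C} ∪ HN={G} → {C,G} (+1)
site 0, node XY: X={G} ∪ Y={C} → {C,G} (+1)
site 0, node VXY: V={T} ∪ XY={C,G} → {C,G,T} (+1)
site 0, node CHNVXYZ: CHNZ={C,G} ∩ VXY={C,G,T} → {C,G} (+0)
site 1, node CZ: C={C} ∩ Z={C} → {C} (+0)
site 1, node HN: H={T} ∪ N={G} → {G,T} (+1)
site 1, node CHNZ: CZ={C} ∪ HN={G,T} → {C,G,T} (+1)
site 1, node XY: X={A} ∪ Y={C} → {A,C} (+1)
site 1, node VXY: V={T} ∪ XY={A,C} → {A,C,T} (+1)
site 1, node CHNVXYZ: CHNZ={C,G,T} ∩ VXY={A,C,T} → {C,T} (+0)
site 2, node CZ: C={G} ∪ Z={A} → {A,G} (+1)
site 2, node HN: H={C} ∪ N={A} → {A,C} (+1)
site 2, node CHNZ: CZ={A,G} ∩ HN={A,C} → {A} (+0)
site 2, node XY: X={T} ∪ Y={A} → {A,T} (+1)
site 2, node VXY: V={C} ∪ XY={A,T} → {A,C,T} (+1)
site 2, node CHNVXYZ: CHNZ={A} ∩ VXY={A,C,T} → {A} (+0)
site 3, node CZ: C={C} ∩ Z={C} → {C} (+0)
site 3, node HN: H={G} ∪ N={A} → {A,G} (+1)
site 3, node CHNZ: CZ={C} ∪ HN={A,G} → {A,C,G} (+1)
site 3, node XY: X={A} ∪ Y={C} → {A,C} (+1)
site 3, node VXY: V={A} ∩ XY={A,C} → {A} (+0)
site 3, node CHNVXYZ: CHNZ={A,C,G} ∩ VXY={A} → {A} (+0)
per-site changes: [3, 4, 4, 3]; total = 14

C,G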